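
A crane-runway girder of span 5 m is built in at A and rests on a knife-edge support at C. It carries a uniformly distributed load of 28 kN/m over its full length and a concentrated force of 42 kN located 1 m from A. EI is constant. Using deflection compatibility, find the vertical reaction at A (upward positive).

Release the roller at C. Primary structure: cantilever fixed at A.
Free-end deflection of the primary structure under the applied loading (downward +):
  UDL 28: wL⁴/(8EI) = 2188/EI
  point load 42 at a = 1: Pa²(3L − a)/(6EI) = 98/EI
  δ_0 = 2286/EI
Tip deflection under a unit load at C: L³/(3EI) = 41.67/EI.
The prop prevents deflection at C: R_C = δ_0/δ_{CC} = 2286/41.67 = 54.85 kN.
Vertical equilibrium: R_A = ΣP − R_C = 182 − 54.85 = 127.1 kN.

R_A = 127.1 kN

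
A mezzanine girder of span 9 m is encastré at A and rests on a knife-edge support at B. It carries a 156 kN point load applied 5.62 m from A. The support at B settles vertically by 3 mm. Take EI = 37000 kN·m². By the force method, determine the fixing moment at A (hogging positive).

Release the roller at B. Primary structure: cantilever fixed at A.
Primary-structure tip deflection at B by superposition:
  point load 156 at a = 5.62: Pa²(3L − a)/(6EI) = 17557/EI
Tip deflection under a unit load at B: L³/(3EI) = 243/EI.
With EI = 37000 kN·m²: δ_0 = 0.47452 m and δ_{BB} = 0.006568 m/kN.
Compatibility — the beam at B must follow the support down by 0.003 m: δ_0 − R_B·δ_{BB} = 0.003, so R_B = (0.47452 − 0.003)/0.006568 = 71.79 kN.
Moment equilibrium about A: M_A = Σ(load moments about A) − R_B·L = 876.7 − 71.79×9 = 230.6 kN·m.

M_A = 230.6 kN·m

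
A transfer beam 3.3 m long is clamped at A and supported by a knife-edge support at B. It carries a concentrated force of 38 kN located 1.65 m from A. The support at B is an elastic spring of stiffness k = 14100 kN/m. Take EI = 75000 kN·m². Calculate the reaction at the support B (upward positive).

Release the roller at B. Primary structure: cantilever fixed at A.
Downward deflection at the released point B due to the loads:
  point load 38 at a = 1.65: Pa²(3L − a)/(6EI) = 142.3/EI
Flexibility coefficient — unit upward force at B: δ_{BB} = L³/(3EI) = 11.98/EI.
With EI = 75000 kN·m²: δ_0 = 0.001897 m and δ_{BB} = 0.00016 m/kN.
Compatibility — the spring shortens by R_B/k under the reaction it provides: δ_0 − R_B·δ_{BB} = R_B/k. With 1/k = 0.000071 m/kN, R_B = δ_0 / (δ_{BB} + 1/k) = 0.001897 / (0.00016 + 0.000071) = 8.223 kN.

R_B = 8.223 kN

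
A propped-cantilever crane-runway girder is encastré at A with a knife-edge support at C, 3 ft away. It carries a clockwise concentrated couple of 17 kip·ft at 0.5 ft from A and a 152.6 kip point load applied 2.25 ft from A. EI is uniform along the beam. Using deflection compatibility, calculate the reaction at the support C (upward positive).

Release the roller at C. Primary structure: cantilever fixed at A.
Free-end deflection of the primary structure under the applied loading (downward +):
  clockwise couple 17 at a = 0.5: M₀a(2L − a)/(2EI) = 23.38/EI
  point load 152.6 at a = 2.25: Pa²(3L − a)/(6EI) = 869.1/EI
  δ_0 = 892.5/EI
Flexibility coefficient — unit upward force at C: δ_{CC} = L³/(3EI) = 9/EI.
Compatibility at C: δ_0 − R_C·δ_{CC} = 0, so R_C = 892.5/9 = 99.16 kip.

R_C = 99.16 kip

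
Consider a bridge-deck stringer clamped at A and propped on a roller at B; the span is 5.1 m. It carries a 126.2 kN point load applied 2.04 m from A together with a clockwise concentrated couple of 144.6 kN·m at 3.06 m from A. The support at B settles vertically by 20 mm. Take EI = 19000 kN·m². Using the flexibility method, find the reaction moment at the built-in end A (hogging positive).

Choose R_B as the redundant. The primary structure is the cantilever fixed at A.
Primary-structure tip deflection at B by superposition:
  point load 126.2 at a = 2.04: Pa²(3L − a)/(6EI) = 1161/EI
  clockwise couple 144.6 at a = 3.06: M₀a(2L − a)/(2EI) = 1580/EI
  δ_0 = 2740/EI
Tip deflection under a unit load at B: L³/(3EI) = 44.22/EI.
With EI = 19000 kN·m²: δ_0 = 0.14423 m and δ_{BB} = 0.002327 m/kN.
Compatibility — the beam at B must follow the support down by 0.02 m: δ_0 − R_B·δ_{BB} = 0.02, so R_B = (0.14423 − 0.02)/0.002327 = 53.38 kN.
Moment equilibrium about A: M_A = Σ(load moments about A) − R_B·L = 402 − 53.38×5.1 = 129.8 kN·m.

M_A = 129.8 kN·m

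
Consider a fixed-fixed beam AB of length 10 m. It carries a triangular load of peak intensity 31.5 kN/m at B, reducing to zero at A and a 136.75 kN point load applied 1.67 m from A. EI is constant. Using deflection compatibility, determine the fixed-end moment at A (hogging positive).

Take the two fixed-end moments M_A, M_B as redundants; the released structure is the simple span AB.
On the primary (simply-supported) span, the end slopes from the loading are:
  at A: triangular load, peak 31.5: 7w₀L³/(360EI) = 612.5/EI
  at B: triangular load, peak 31.5: w₀L³/(45EI) = 700/EI
  at A: point load 136.75 at a = 1.67: Pab(L + b)/(6LEI) = 581.2/EI
  at B: point load 136.75 at a = 1.67: Pab(L + a)/(6LEI) = 370/EI
  θ_A0 = 1194/EI,  θ_B0 = 1070/EI
Flexibility coefficients: a unit moment at one end gives L/(3EI) there and L/(6EI) at the far end, so f₁₁ = f₂₂ = 3.333/EI and f₁₂ = f₂₁ = 1.667/EI.
Compatibility — zero rotation at each built-in end:
  3.333 M_A + 1.667 M_B = 1194
  1.667 M_A + 3.333 M_B = 1070
Solving the pair gives M_A = 263.5 kN·m and M_B = 189.3 kN·m (hogging).

M_A = 263.5 kN·m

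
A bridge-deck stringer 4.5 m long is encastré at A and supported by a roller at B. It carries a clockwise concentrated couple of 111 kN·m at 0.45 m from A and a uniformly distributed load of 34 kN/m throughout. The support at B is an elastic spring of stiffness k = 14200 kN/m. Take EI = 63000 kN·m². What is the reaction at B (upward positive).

R_B = 56.2 kN

Remove the prop at B; the released (primary) structure is a cantilever built in at A.
Primary-structure tip deflection at B by superposition:
  clockwise couple 111 at a = 0.45: M₀a(2L − a)/(2EI) = 213.5/EI
  UDL 34: wL⁴/(8EI) = 1743/EI
  δ_0 = 1956/EI
Flexibility coefficient — unit upward force at B: δ_{BB} = L³/(3EI) = 30.38/EI.
With EI = 63000 kN·m²: δ_0 = 0.031052 m and δ_{BB} = 0.000482 m/kN.
Compatibility — the spring shortens by R_B/k under the reaction it provides: δ_0 − R_B·δ_{BB} = R_B/k. With 1/k = 0.00007 m/kN, R_B = δ_0 / (δ_{BB} + 1/k) = 0.031052 / (0.000482 + 0.00007) = 56.2 kN.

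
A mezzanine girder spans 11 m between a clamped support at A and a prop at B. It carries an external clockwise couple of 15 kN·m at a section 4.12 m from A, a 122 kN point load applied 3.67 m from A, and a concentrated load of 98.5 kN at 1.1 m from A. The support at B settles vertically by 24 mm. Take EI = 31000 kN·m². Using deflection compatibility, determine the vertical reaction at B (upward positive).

R_B = 19.1 kN

Choose R_B as the redundant. The primary structure is the cantilever fixed at A.
Primary-structure tip deflection at B by superposition:
  clockwise couple 15 at a = 4.12: M₀a(2L − a)/(2EI) = 552.5/EI
  point load 122 at a = 3.67: Pa²(3L − a)/(6EI) = 8033/EI
  point load 98.5 at a = 1.1: Pa²(3L − a)/(6EI) = 633.7/EI
  δ_0 = 9219/EI
Tip deflection under a unit load at B: L³/(3EI) = 443.7/EI.
With EI = 31000 kN·m²: δ_0 = 0.29738 m and δ_{BB} = 0.014312 m/kN.
Compatibility — the beam at B must follow the support down by 0.024 m: δ_0 − R_B·δ_{BB} = 0.024, so R_B = (0.29738 − 0.024)/0.014312 = 19.1 kN.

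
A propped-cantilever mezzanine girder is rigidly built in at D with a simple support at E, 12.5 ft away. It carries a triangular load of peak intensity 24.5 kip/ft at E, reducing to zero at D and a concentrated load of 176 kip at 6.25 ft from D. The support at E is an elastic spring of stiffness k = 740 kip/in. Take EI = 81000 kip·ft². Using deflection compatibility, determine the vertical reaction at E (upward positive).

Remove the prop at E; the released (primary) structure is a cantilever built in at D.
Downward deflection at the released point E due to the loads:
  triangular load, peak 24.5 at the free end: 11w₀L⁴/(120EI) = 54830/EI
  point load 176 at a = 6.25: Pa²(3L − a)/(6EI) = 35807/EI
  δ_0 = 90637/EI
Tip deflection under a unit load at E: L³/(3EI) = 651/EI.
With EI = 81000 kip·ft²: δ_0 = 1.119 ft and δ_{EE} = 0.008038 ft/kip.
Compatibility — the spring shortens by R_E/k under the reaction it provides: δ_0 − R_E·δ_{EE} = R_E/k. With 1/k = 1/(740×12) ft/kip = 0.000113 ft/kip, R_E = δ_0 / (δ_{EE} + 1/k) = 1.119 / (0.008038 + 0.000113) = 137.3 kip.

R_E = 137.3 kip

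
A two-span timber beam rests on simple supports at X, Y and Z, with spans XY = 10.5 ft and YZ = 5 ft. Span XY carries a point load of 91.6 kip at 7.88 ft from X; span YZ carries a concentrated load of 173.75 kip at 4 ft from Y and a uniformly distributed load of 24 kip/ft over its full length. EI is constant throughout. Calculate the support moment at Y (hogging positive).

Insert a hinge at Y; M_Y is the redundant, and each span becomes simply supported.
End slopes at the hinge Y, treating each span as simply supported:
  span XY: point load 91.6 at a = 7.88: Pab(L + a)/(6LEI) = 551.7/EI
  span YZ: point load 173.75 at a = 4: Pab(L + b)/(6LEI) = 139/EI
  span YZ: UDL 24: wL³/(24EI) = 125/EI
  relative rotation θ_0 = (551.7 + 264)/EI = 815.7/EI
A unit hogging moment at Y produces rotation L₁/(3EI) + L₂/(3EI) = 5.167/EI.
Slope continuity at Y: θ_0 = M_Y·5.167/EI, so M_Y = 815.7/5.167 = 157.9 kip·ft (hogging).

M_Y = 157.9 kip·ft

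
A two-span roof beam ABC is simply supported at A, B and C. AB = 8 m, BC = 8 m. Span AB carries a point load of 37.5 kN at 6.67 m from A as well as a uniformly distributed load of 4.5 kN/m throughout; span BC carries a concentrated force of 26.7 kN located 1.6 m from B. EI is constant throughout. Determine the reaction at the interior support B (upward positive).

R_B = 83.74 kN

Release continuity at B by inserting a hinge; the redundant is the internal moment M_B. The primary structure is two simply-supported spans AB and BC.
Rotations at B on the released spans (each span's end-slope, ×1/EI):
  span AB: point load 37.5 at a = 6.67: Pab(L + a)/(6LEI) = 101.7/EI
  span AB: UDL 4.5: wL³/(24EI) = 96/EI
  span BC: point load 26.7 at a = 1.6: Pab(L + b)/(6LEI) = 82.02/EI
  relative rotation θ_0 = (197.7 + 82.02)/EI = 279.7/EI
A unit hogging moment at B produces rotation L₁/(3EI) + L₂/(3EI) = 5.333/EI.
Slope continuity at B: θ_0 = M_B·5.333/EI, so M_B = 279.7/5.333 = 52.44 kN·m (hogging).
Span AB, ΣM about A with M_B applied at B: R_B^{AB}·8 = 394.1 + 52.44, so R_B^{AB} = 55.82 kN and R_A = 73.5 − 55.82 = 17.68 kN.
Span BC, ΣM about C: R_B^{BC}·8 = 170.9 + 52.44, so R_B^{BC} = 27.92 kN and R_C = 26.7 − 27.92 = -1.215 kN.
R_B = 55.82 + 27.92 = 83.74 kN.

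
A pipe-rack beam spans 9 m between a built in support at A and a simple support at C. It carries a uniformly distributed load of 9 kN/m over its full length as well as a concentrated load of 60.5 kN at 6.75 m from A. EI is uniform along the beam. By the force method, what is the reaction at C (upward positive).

R_C = 68.66 kN

Choose R_C as the redundant. The primary structure is the cantilever fixed at A.
Deflection at C on the released cantilever, summing each load's contribution:
  UDL 9: wL⁴/(8EI) = 7381/EI
  point load 60.5 at a = 6.75: Pa²(3L − a)/(6EI) = 9303/EI
  δ_0 = 16684/EI
Tip deflection under a unit load at C: L³/(3EI) = 243/EI.
The prop prevents deflection at C: R_C = δ_0/δ_{CC} = 16684/243 = 68.66 kN.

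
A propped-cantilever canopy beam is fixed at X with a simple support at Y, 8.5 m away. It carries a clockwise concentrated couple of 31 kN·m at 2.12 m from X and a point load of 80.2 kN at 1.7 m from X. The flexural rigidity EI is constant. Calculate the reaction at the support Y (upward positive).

R_Y = 6.88 kN

Take the reaction at Y as the redundant and release it; the primary structure is a cantilever fixed at X.
Free-end deflection of the primary structure under the applied loading (downward +):
  clockwise couple 31 at a = 2.12: M₀a(2L − a)/(2EI) = 489/EI
  point load 80.2 at a = 1.7: Pa²(3L − a)/(6EI) = 919.4/EI
  δ_0 = 1408/EI
Tip deflection under a unit load at Y: L³/(3EI) = 204.7/EI.
The prop prevents deflection at Y: R_Y = δ_0/δ_{YY} = 1408/204.7 = 6.88 kN.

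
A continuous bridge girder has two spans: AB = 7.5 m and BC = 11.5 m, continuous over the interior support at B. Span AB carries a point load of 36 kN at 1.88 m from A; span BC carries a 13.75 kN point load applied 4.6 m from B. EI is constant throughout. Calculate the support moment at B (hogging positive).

Take M_B as the redundant. Released structure: two simple spans AB and BC with a hinge at B.
End slopes at the hinge B, treating each span as simply supported:
  span AB: point load 36 at a = 1.88: Pab(L + a)/(6LEI) = 79.28/EI
  span BC: point load 13.75 at a = 4.6: Pab(L + b)/(6LEI) = 116.4/EI
  relative rotation θ_0 = (79.28 + 116.4)/EI = 195.7/EI
A unit hogging moment at B produces rotation L₁/(3EI) + L₂/(3EI) = 6.333/EI.
Slope continuity at B: θ_0 = M_B·6.333/EI, so M_B = 195.7/6.333 = 30.89 kN·m (hogging).

M_B = 30.89 kN·m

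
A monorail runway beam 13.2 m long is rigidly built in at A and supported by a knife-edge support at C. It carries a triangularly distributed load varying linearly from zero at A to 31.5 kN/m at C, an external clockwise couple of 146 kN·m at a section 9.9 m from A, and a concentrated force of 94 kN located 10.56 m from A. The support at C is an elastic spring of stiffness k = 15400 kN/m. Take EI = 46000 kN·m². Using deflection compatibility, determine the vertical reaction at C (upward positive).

Take the reaction at C as the redundant and release it; the primary structure is a cantilever fixed at A.
Downward deflection at the released point C due to the loads:
  triangular load, peak 31.5 at the free end: 11w₀L⁴/(120EI) = 87663/EI
  clockwise couple 146 at a = 9.9: M₀a(2L − a)/(2EI) = 11925/EI
  point load 94 at a = 10.56: Pa²(3L − a)/(6EI) = 50734/EI
  δ_0 = 150322/EI
Tip deflection under a unit load at C: L³/(3EI) = 766.7/EI.
With EI = 46000 kN·m²: δ_0 = 3.2679 m and δ_{CC} = 0.016666 m/kN.
Compatibility — the spring shortens by R_C/k under the reaction it provides: δ_0 − R_C·δ_{CC} = R_C/k. With 1/k = 0.000065 m/kN, R_C = δ_0 / (δ_{CC} + 1/k) = 3.2679 / (0.016666 + 0.000065) = 195.3 kN.

R_C = 195.3 kN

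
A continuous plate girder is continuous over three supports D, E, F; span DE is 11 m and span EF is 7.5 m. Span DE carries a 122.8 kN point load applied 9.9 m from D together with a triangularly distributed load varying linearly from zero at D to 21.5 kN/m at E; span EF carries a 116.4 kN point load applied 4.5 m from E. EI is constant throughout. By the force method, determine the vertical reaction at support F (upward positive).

R_F = 39.01 kN

Release continuity at E by inserting a hinge; the redundant is the internal moment M_E. The primary structure is two simply-supported spans DE and EF.
End slopes at the hinge E, treating each span as simply supported:
  span DE: point load 122.8 at a = 9.9: Pab(L + a)/(6LEI) = 423.5/EI
  span DE: triangular load, peak 21.5: w₀L³/(45EI) = 635.9/EI
  span EF: point load 116.4 at a = 4.5: Pab(L + b)/(6LEI) = 366.7/EI
  relative rotation θ_0 = (1059 + 366.7)/EI = 1426/EI
A unit hogging moment at E produces rotation L₁/(3EI) + L₂/(3EI) = 6.167/EI.
Slope continuity at E: θ_0 = M_E·6.167/EI, so M_E = 1426/6.167 = 231.3 kN·m (hogging).
Span EF, ΣM about F: R_E^{EF}·7.5 = 349.2 + 231.3, so R_E^{EF} = 77.39 kN and R_F = 116.4 − 77.39 = 39.01 kN.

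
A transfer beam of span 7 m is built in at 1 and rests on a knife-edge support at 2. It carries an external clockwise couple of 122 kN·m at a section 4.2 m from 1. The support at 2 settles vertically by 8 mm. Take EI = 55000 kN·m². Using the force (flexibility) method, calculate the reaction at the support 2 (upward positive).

R_2 = 18.11 kN

Choose R_2 as the redundant. The primary structure is the cantilever fixed at 1.
Primary-structure tip deflection at 2 by superposition:
  clockwise couple 122 at a = 4.2: M₀a(2L − a)/(2EI) = 2511/EI
Flexibility coefficient — unit upward force at 2: δ_{22} = L³/(3EI) = 114.3/EI.
With EI = 55000 kN·m²: δ_0 = 0.04565 m and δ_{22} = 0.002079 m/kN.
Compatibility — the beam at 2 must follow the support down by 0.008 m: δ_0 − R_2·δ_{22} = 0.008, so R_2 = (0.04565 − 0.008)/0.002079 = 18.11 kN.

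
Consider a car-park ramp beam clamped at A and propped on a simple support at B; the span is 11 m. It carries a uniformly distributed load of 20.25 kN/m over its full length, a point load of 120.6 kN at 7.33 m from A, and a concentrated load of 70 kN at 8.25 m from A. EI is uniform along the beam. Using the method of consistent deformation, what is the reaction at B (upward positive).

Remove the prop at B; the released (primary) structure is a cantilever built in at A.
Deflection at B on the released cantilever, summing each load's contribution:
  UDL 20.25: wL⁴/(8EI) = 37060/EI
  point load 120.6 at a = 7.33: Pa²(3L − a)/(6EI) = 27722/EI
  point load 70 at a = 8.25: Pa²(3L − a)/(6EI) = 19653/EI
  δ_0 = 84435/EI
Flexibility coefficient — unit upward force at B: δ_{BB} = L³/(3EI) = 443.7/EI.
The prop prevents deflection at B: R_B = δ_0/δ_{BB} = 84435/443.7 = 190.3 kN.

R_B = 190.3 kN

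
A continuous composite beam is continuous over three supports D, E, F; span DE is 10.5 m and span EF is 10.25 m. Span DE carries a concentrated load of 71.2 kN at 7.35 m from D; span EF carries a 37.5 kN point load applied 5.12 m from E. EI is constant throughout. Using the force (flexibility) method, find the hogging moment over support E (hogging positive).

M_E = 103.1 kN·m

Release continuity at E by inserting a hinge; the redundant is the internal moment M_E. The primary structure is two simply-supported spans DE and EF.
End slopes at the hinge E, treating each span as simply supported:
  span DE: point load 71.2 at a = 7.35: Pab(L + a)/(6LEI) = 467.1/EI
  span EF: point load 37.5 at a = 5.12: Pab(L + b)/(6LEI) = 246.3/EI
  relative rotation θ_0 = (467.1 + 246.3)/EI = 713.4/EI
A unit hogging moment at E produces rotation L₁/(3EI) + L₂/(3EI) = 6.917/EI.
Slope continuity at E: θ_0 = M_E·6.917/EI, so M_E = 713.4/6.917 = 103.1 kN·m (hogging).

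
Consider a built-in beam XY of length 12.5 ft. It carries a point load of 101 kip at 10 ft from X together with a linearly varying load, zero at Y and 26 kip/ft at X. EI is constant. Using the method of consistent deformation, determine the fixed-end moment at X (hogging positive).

Release both end moments; the primary structure is a simply-supported span XY with redundants M_X and M_Y.
End rotations of the released simple span under the applied load (×1/EI):
  at X: point load 101 at a = 10: Pab(L + b)/(6LEI) = 505/EI
  at Y: point load 101 at a = 10: Pab(L + a)/(6LEI) = 757.5/EI
  at X: triangular load, peak 26: w₀L³/(45EI) = 1128/EI
  at Y: triangular load, peak 26: 7w₀L³/(360EI) = 987.4/EI
  θ_X0 = 1633/EI,  θ_Y0 = 1745/EI
Flexibility coefficients: a unit moment at one end gives L/(3EI) there and L/(6EI) at the far end, so f₁₁ = f₂₂ = 4.167/EI and f₁₂ = f₂₁ = 2.083/EI.
Compatibility — zero rotation at each built-in end:
  4.167 M_X + 2.083 M_Y = 1633
  2.083 M_X + 4.167 M_Y = 1745
Solving the pair gives M_X = 243.5 kip·ft and M_Y = 297 kip·ft (hogging).

M_X = 243.5 kip·ft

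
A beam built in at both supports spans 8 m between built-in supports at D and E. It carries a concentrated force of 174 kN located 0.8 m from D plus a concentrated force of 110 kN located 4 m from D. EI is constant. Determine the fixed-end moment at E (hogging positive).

M_E = 122.5 kN·m

Take the two fixed-end moments M_D, M_E as redundants; the released structure is the simple span DE.
End rotations of the released simple span under the applied load (×1/EI):
  at D: point load 174 at a = 0.8: Pab(L + b)/(6LEI) = 317.4/EI
  at E: point load 174 at a = 0.8: Pab(L + a)/(6LEI) = 183.7/EI
  at D: point load 110 at a = 4: Pab(L + b)/(6LEI) = 440/EI
  at E: point load 110 at a = 4: Pab(L + a)/(6LEI) = 440/EI
  θ_D0 = 757.4/EI,  θ_E0 = 623.7/EI
Flexibility coefficients: a unit moment at one end gives L/(3EI) there and L/(6EI) at the far end, so f₁₁ = f₂₂ = 2.667/EI and f₁₂ = f₂₁ = 1.333/EI.
Compatibility — zero rotation at each built-in end:
  2.667 M_D + 1.333 M_E = 757.4
  1.333 M_D + 2.667 M_E = 623.7
Solving the pair gives M_D = 222.8 kN·m and M_E = 122.5 kN·m (hogging).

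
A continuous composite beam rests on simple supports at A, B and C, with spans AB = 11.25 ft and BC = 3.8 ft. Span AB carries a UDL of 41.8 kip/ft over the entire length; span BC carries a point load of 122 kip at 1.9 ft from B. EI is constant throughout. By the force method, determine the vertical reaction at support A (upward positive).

Insert a hinge at B; M_B is the redundant, and each span becomes simply supported.
Rotations at B on the released spans (each span's end-slope, ×1/EI):
  span AB: UDL 41.8: wL³/(24EI) = 2480/EI
  span BC: point load 122 at a = 1.9: Pab(L + b)/(6LEI) = 110.1/EI
  relative rotation θ_0 = (2480 + 110.1)/EI = 2590/EI
A unit hogging moment at B produces rotation L₁/(3EI) + L₂/(3EI) = 5.017/EI.
Compatibility: M_B·(L₁+L₂)/(3EI) = θ_0, giving M_B = 516.3 kip·ft (hogging).
Span AB, ΣM about A with M_B applied at B: R_B^{AB}·11.25 = 2645 + 516.3, so R_B^{AB} = 281 kip and R_A = 470.2 − 281 = 189.2 kip.

R_A = 189.2 kip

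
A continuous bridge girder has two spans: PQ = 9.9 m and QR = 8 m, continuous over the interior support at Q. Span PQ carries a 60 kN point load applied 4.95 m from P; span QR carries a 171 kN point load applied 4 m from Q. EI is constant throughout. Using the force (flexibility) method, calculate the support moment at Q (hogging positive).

Insert a hinge at Q; M_Q is the redundant, and each span becomes simply supported.
End slopes at the hinge Q, treating each span as simply supported:
  span PQ: point load 60 at a = 4.95: Pab(L + a)/(6LEI) = 367.5/EI
  span QR: point load 171 at a = 4: Pab(L + b)/(6LEI) = 684/EI
  relative rotation θ_0 = (367.5 + 684)/EI = 1052/EI
A unit hogging moment at Q produces rotation L₁/(3EI) + L₂/(3EI) = 5.967/EI.
Slope continuity at Q: θ_0 = M_Q·5.967/EI, so M_Q = 1052/5.967 = 176.2 kN·m (hogging).

M_Q = 176.2 kN·m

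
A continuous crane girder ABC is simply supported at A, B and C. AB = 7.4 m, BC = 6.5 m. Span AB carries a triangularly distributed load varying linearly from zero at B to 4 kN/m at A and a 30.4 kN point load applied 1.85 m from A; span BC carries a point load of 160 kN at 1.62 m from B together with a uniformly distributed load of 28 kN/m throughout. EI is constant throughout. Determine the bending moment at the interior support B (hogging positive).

M_B = 169.6 kN·m

Insert a hinge at B; M_B is the redundant, and each span becomes simply supported.
Discontinuity in slope at B on the released structure — sum the simple-span end rotations:
  span AB: triangular load, peak 4: 7w₀L³/(360EI) = 31.52/EI
  span AB: point load 30.4 at a = 1.85: Pab(L + a)/(6LEI) = 65.03/EI
  span BC: point load 160 at a = 1.62: Pab(L + b)/(6LEI) = 369.1/EI
  span BC: UDL 28: wL³/(24EI) = 320.4/EI
  relative rotation θ_0 = (96.54 + 689.5)/EI = 786/EI
A unit hogging moment at B produces rotation L₁/(3EI) + L₂/(3EI) = 4.633/EI.
Slope continuity at B: θ_0 = M_B·4.633/EI, so M_B = 786/4.633 = 169.6 kN·m (hogging).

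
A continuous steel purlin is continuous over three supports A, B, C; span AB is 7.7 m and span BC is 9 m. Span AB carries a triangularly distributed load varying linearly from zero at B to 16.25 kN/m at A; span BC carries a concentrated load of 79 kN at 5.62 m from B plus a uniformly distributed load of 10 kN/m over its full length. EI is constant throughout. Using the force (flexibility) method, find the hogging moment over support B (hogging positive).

M_B = 142.3 kN·m

Release continuity at B by inserting a hinge; the redundant is the internal moment M_B. The primary structure is two simply-supported spans AB and BC.
Rotations at B on the released spans (each span's end-slope, ×1/EI):
  span AB: triangular load, peak 16.25: 7w₀L³/(360EI) = 144.3/EI
  span BC: point load 79 at a = 5.62: Pab(L + b)/(6LEI) = 344/EI
  span BC: UDL 10: wL³/(24EI) = 303.8/EI
  relative rotation θ_0 = (144.3 + 647.8)/EI = 792/EI
A unit hogging moment at B produces rotation L₁/(3EI) + L₂/(3EI) = 5.567/EI.
Compatibility: M_B·(L₁+L₂)/(3EI) = θ_0, giving M_B = 142.3 kN·m (hogging).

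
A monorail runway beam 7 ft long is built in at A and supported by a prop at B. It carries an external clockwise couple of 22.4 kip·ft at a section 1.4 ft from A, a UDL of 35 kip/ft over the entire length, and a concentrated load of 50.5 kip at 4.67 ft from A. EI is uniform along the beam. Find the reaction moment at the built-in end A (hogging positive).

Release the roller at B. Primary structure: cantilever fixed at A.
Free-end deflection of the primary structure under the applied loading (downward +):
  clockwise couple 22.4 at a = 1.4: M₀a(2L − a)/(2EI) = 197.6/EI
  UDL 35: wL⁴/(8EI) = 10504/EI
  point load 50.5 at a = 4.67: Pa²(3L − a)/(6EI) = 2998/EI
  δ_0 = 13699/EI
Tip deflection under a unit load at B: L³/(3EI) = 114.3/EI.
The prop prevents deflection at B: R_B = δ_0/δ_{BB} = 13699/114.3 = 119.8 kip.
Moment equilibrium about A: M_A = Σ(load moments about A) − R_B·L = 1116 − 119.8×7 = 277 kip·ft.

M_A = 277 kip·ft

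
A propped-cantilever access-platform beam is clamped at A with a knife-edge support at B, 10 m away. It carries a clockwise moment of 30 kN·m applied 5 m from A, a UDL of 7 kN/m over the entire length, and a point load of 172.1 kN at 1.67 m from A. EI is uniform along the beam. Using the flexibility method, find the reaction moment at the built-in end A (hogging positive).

Remove the prop at B; the released (primary) structure is a cantilever built in at A.
Downward deflection at the released point B due to the loads:
  clockwise couple 30 at a = 5: M₀a(2L − a)/(2EI) = 1125/EI
  UDL 7: wL⁴/(8EI) = 8750/EI
  point load 172.1 at a = 1.67: Pa²(3L − a)/(6EI) = 2266/EI
  δ_0 = 12141/EI
Tip deflection under a unit load at B: L³/(3EI) = 333.3/EI.
Compatibility at B: δ_0 − R_B·δ_{BB} = 0, so R_B = 12141/333.3 = 36.42 kN.
Moment equilibrium about A: M_A = Σ(load moments about A) − R_B·L = 667.4 − 36.42×10 = 303.2 kN·m.

M_A = 303.2 kN·m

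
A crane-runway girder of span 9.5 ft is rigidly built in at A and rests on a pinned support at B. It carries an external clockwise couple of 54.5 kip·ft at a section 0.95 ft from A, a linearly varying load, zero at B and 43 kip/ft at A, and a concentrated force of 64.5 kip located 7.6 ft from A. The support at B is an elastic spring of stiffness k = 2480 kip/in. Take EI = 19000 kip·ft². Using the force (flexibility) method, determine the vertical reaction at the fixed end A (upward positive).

R_A = 181.1 kip

Take the reaction at B as the redundant and release it; the primary structure is a cantilever fixed at A.
Primary-structure tip deflection at B by superposition:
  clockwise couple 54.5 at a = 0.95: M₀a(2L − a)/(2EI) = 467.3/EI
  triangular load, peak 43 at the fixed end: w₀L⁴/(30EI) = 11675/EI
  point load 64.5 at a = 7.6: Pa²(3L − a)/(6EI) = 12977/EI
  δ_0 = 25119/EI
Flexibility coefficient — unit upward force at B: δ_{BB} = L³/(3EI) = 285.8/EI.
With EI = 19000 kip·ft²: δ_0 = 1.3221 ft and δ_{BB} = 0.015042 ft/kip.
Compatibility — the spring shortens by R_B/k under the reaction it provides: δ_0 − R_B·δ_{BB} = R_B/k. With 1/k = 1/(2480×12) ft/kip = 0.000034 ft/kip, R_B = δ_0 / (δ_{BB} + 1/k) = 1.3221 / (0.015042 + 0.000034) = 87.7 kip.
Vertical equilibrium: R_A = ΣP − R_B = 268.8 − 87.7 = 181.1 kip.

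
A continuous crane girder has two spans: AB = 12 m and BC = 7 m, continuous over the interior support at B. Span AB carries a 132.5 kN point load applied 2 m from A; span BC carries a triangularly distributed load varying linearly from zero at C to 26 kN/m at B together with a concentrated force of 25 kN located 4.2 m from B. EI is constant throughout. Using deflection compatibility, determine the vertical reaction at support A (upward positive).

Take M_B as the redundant. Released structure: two simple spans AB and BC with a hinge at B.
Rotations at B on the released spans (each span's end-slope, ×1/EI):
  span AB: point load 132.5 at a = 2: Pab(L + a)/(6LEI) = 515.3/EI
  span BC: triangular load, peak 26: w₀L³/(45EI) = 198.2/EI
  span BC: point load 25 at a = 4.2: Pab(L + b)/(6LEI) = 68.6/EI
  relative rotation θ_0 = (515.3 + 266.8)/EI = 782.1/EI
A unit hogging moment at B produces rotation L₁/(3EI) + L₂/(3EI) = 6.333/EI.
Slope continuity at B: θ_0 = M_B·6.333/EI, so M_B = 782.1/6.333 = 123.5 kN·m (hogging).
Span AB, ΣM about A with M_B applied at B: R_B^{AB}·12 = 265 + 123.5, so R_B^{AB} = 32.37 kN and R_A = 132.5 − 32.37 = 100.1 kN.

R_A = 100.1 kN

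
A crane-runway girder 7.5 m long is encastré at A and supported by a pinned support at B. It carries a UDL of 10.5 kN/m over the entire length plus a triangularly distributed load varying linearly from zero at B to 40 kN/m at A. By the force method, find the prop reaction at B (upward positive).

R_B = 59.53 kN

Choose R_B as the redundant. The primary structure is the cantilever fixed at A.
Free-end deflection of the primary structure under the applied loading (downward +):
  UDL 10.5: wL⁴/(8EI) = 4153/EI
  triangular load, peak 40 at the fixed end: w₀L⁴/(30EI) = 4219/EI
  δ_0 = 8372/EI
Tip deflection under a unit load at B: L³/(3EI) = 140.6/EI.
Compatibility at B: δ_0 − R_B·δ_{BB} = 0, so R_B = 8372/140.6 = 59.53 kN.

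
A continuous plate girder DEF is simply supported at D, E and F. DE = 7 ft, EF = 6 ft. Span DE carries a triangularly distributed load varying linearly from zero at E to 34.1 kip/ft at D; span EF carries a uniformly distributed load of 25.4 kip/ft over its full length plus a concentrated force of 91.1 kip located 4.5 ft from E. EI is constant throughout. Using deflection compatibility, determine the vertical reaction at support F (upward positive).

R_F = 122.1 kip

Take M_E as the redundant. Released structure: two simple spans DE and EF with a hinge at E.
Rotations at E on the released spans (each span's end-slope, ×1/EI):
  span DE: triangular load, peak 34.1: 7w₀L³/(360EI) = 227.4/EI
  span EF: UDL 25.4: wL³/(24EI) = 228.6/EI
  span EF: point load 91.1 at a = 4.5: Pab(L + b)/(6LEI) = 128.1/EI
  relative rotation θ_0 = (227.4 + 356.7)/EI = 584.1/EI
A unit hogging moment at E produces rotation L₁/(3EI) + L₂/(3EI) = 4.333/EI.
Slope continuity at E: θ_0 = M_E·4.333/EI, so M_E = 584.1/4.333 = 134.8 kip·ft (hogging).
Span EF, ΣM about F: R_E^{EF}·6 = 593.9 + 134.8, so R_E^{EF} = 121.4 kip and R_F = 243.5 − 121.4 = 122.1 kip.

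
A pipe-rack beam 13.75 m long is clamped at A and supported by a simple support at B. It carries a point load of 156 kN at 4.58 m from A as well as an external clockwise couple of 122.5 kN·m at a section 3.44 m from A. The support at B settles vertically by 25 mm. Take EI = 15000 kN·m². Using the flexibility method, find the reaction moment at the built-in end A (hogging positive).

M_A = 445.1 kN·m

Choose R_B as the redundant. The primary structure is the cantilever fixed at A.
Primary-structure tip deflection at B by superposition:
  point load 156 at a = 4.58: Pa²(3L − a)/(6EI) = 19999/EI
  clockwise couple 122.5 at a = 3.44: M₀a(2L − a)/(2EI) = 5069/EI
  δ_0 = 25069/EI
Tip deflection under a unit load at B: L³/(3EI) = 866.5/EI.
With EI = 15000 kN·m²: δ_0 = 1.6713 m and δ_{BB} = 0.057769 m/kN.
Compatibility — the beam at B must follow the support down by 0.025 m: δ_0 − R_B·δ_{BB} = 0.025, so R_B = (1.6713 − 0.025)/0.057769 = 28.5 kN.
Moment equilibrium about A: M_A = Σ(load moments about A) − R_B·L = 837 − 28.5×13.75 = 445.1 kN·m.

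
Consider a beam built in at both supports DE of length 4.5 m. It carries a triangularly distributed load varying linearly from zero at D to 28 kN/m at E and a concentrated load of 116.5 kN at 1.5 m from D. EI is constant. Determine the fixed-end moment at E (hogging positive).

Release both end moments; the primary structure is a simply-supported span DE with redundants M_D and M_E.
Simple-span end rotations at D and E under the given loads:
  at D: triangular load, peak 28: 7w₀L³/(360EI) = 49.61/EI
  at E: triangular load, peak 28: w₀L³/(45EI) = 56.7/EI
  at D: point load 116.5 at a = 1.5: Pab(L + b)/(6LEI) = 145.6/EI
  at E: point load 116.5 at a = 1.5: Pab(L + a)/(6LEI) = 116.5/EI
  θ_D0 = 195.2/EI,  θ_E0 = 173.2/EI
Flexibility coefficients: a unit moment at one end gives L/(3EI) there and L/(6EI) at the far end, so f₁₁ = f₂₂ = 1.5/EI and f₁₂ = f₂₁ = 0.75/EI.
Compatibility — zero rotation at each built-in end:
  1.5 M_D + 0.75 M_E = 195.2
  0.75 M_D + 1.5 M_E = 173.2
Solving the pair gives M_D = 96.57 kN·m and M_E = 67.18 kN·m (hogging).

M_E = 67.18 kN·m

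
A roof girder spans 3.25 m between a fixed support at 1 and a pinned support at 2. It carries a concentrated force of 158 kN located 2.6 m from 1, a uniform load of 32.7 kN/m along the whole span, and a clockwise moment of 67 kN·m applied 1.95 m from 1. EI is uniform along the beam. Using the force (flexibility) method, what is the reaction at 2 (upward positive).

R_2 = 177.1 kN

Choose R_2 as the redundant. The primary structure is the cantilever fixed at 1.
Downward deflection at the released point 2 due to the loads:
  point load 158 at a = 2.6: Pa²(3L − a)/(6EI) = 1273/EI
  UDL 32.7: wL⁴/(8EI) = 456/EI
  clockwise couple 67 at a = 1.95: M₀a(2L − a)/(2EI) = 297.2/EI
  δ_0 = 2026/EI
Flexibility coefficient — unit upward force at 2: δ_{22} = L³/(3EI) = 11.44/EI.
Compatibility at 2: δ_0 − R_2·δ_{22} = 0, so R_2 = 2026/11.44 = 177.1 kN.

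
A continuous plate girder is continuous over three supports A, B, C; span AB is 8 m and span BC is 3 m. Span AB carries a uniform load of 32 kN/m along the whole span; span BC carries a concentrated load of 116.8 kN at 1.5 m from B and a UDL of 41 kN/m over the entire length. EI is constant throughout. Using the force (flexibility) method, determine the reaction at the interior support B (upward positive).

R_B = 347.2 kN

Take M_B as the redundant. Released structure: two simple spans AB and BC with a hinge at B.
Discontinuity in slope at B on the released structure — sum the simple-span end rotations:
  span AB: UDL 32: wL³/(24EI) = 682.7/EI
  span BC: point load 116.8 at a = 1.5: Pab(L + b)/(6LEI) = 65.7/EI
  span BC: UDL 41: wL³/(24EI) = 46.12/EI
  relative rotation θ_0 = (682.7 + 111.8)/EI = 794.5/EI
A unit hogging moment at B produces rotation L₁/(3EI) + L₂/(3EI) = 3.667/EI.
Slope continuity at B: θ_0 = M_B·3.667/EI, so M_B = 794.5/3.667 = 216.7 kN·m (hogging).
Span AB, ΣM about A with M_B applied at B: R_B^{AB}·8 = 1024 + 216.7, so R_B^{AB} = 155.1 kN and R_A = 256 − 155.1 = 100.9 kN.
Span BC, ΣM about C: R_B^{BC}·3 = 359.7 + 216.7, so R_B^{BC} = 192.1 kN and R_C = 239.8 − 192.1 = 47.67 kN.
R_B = 155.1 + 192.1 = 347.2 kN.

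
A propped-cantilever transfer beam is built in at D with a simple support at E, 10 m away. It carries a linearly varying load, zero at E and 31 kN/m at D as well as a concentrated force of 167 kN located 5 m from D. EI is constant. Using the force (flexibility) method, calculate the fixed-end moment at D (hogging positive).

Choose R_E as the redundant. The primary structure is the cantilever fixed at D.
Downward deflection at the released point E due to the loads:
  triangular load, peak 31 at the fixed end: w₀L⁴/(30EI) = 10333/EI
  point load 167 at a = 5: Pa²(3L − a)/(6EI) = 17396/EI
  δ_0 = 27729/EI
Flexibility coefficient — unit upward force at E: δ_{EE} = L³/(3EI) = 333.3/EI.
The prop prevents deflection at E: R_E = δ_0/δ_{EE} = 27729/333.3 = 83.19 kN.
Moment equilibrium about D: M_D = Σ(load moments about D) − R_E·L = 1352 − 83.19×10 = 519.8 kN·m.

M_D = 519.8 kN·m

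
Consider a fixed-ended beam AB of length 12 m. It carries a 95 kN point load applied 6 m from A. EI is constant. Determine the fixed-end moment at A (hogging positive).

M_A = 142.5 kN·m

Take the two fixed-end moments M_A, M_B as redundants; the released structure is the simple span AB.
End rotations of the released simple span under the applied load (×1/EI):
  at A: point load 95 at a = 6: Pab(L + b)/(6LEI) = 855/EI
  at B: point load 95 at a = 6: Pab(L + a)/(6LEI) = 855/EI
  θ_A0 = 855/EI,  θ_B0 = 855/EI
Flexibility coefficients: a unit moment at one end gives L/(3EI) there and L/(6EI) at the far end, so f₁₁ = f₂₂ = 4/EI and f₁₂ = f₂₁ = 2/EI.
Compatibility — zero rotation at each built-in end:
  4 M_A + 2 M_B = 855
  2 M_A + 4 M_B = 855
Solving the pair gives M_A = 142.5 kN·m and M_B = 142.5 kN·m (hogging).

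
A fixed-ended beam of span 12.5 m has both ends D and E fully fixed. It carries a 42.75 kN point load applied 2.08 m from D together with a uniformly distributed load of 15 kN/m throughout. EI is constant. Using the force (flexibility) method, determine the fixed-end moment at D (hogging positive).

M_D = 257.1 kN·m

Take the two fixed-end moments M_D, M_E as redundants; the released structure is the simple span DE.
End rotations of the released simple span under the applied load (×1/EI):
  at D: point load 42.75 at a = 2.08: Pab(L + b)/(6LEI) = 283.2/EI
  at E: point load 42.75 at a = 2.08: Pab(L + a)/(6LEI) = 180.1/EI
  at D: UDL 15: wL³/(24EI) = 1221/EI
  at E: UDL 15: wL³/(24EI) = 1221/EI
  θ_D0 = 1504/EI,  θ_E0 = 1401/EI
Flexibility coefficients: a unit moment at one end gives L/(3EI) there and L/(6EI) at the far end, so f₁₁ = f₂₂ = 4.167/EI and f₁₂ = f₂₁ = 2.083/EI.
Compatibility — zero rotation at each built-in end:
  4.167 M_D + 2.083 M_E = 1504
  2.083 M_D + 4.167 M_E = 1401
Solving the pair gives M_D = 257.1 kN·m and M_E = 207.6 kN·m (hogging).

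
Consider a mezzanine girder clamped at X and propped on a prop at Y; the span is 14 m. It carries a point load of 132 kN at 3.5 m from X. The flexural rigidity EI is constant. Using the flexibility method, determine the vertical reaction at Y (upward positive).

Release the roller at Y. Primary structure: cantilever fixed at X.
Primary-structure tip deflection at Y by superposition:
  point load 132 at a = 3.5: Pa²(3L − a)/(6EI) = 10376/EI
Tip deflection under a unit load at Y: L³/(3EI) = 914.7/EI.
Compatibility at Y: δ_0 − R_Y·δ_{YY} = 0, so R_Y = 10376/914.7 = 11.34 kN.

R_Y = 11.34 kN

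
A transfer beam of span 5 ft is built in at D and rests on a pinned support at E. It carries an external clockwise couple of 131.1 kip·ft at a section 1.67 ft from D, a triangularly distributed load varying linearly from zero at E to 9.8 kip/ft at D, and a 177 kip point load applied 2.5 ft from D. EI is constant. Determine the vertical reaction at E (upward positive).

R_E = 82.1 kip

Release the roller at E. Primary structure: cantilever fixed at D.
Primary-structure tip deflection at E by superposition:
  clockwise couple 131.1 at a = 1.67: M₀a(2L − a)/(2EI) = 911.9/EI
  triangular load, peak 9.8 at the fixed end: w₀L⁴/(30EI) = 204.2/EI
  point load 177 at a = 2.5: Pa²(3L − a)/(6EI) = 2305/EI
  δ_0 = 3421/EI
Tip deflection under a unit load at E: L³/(3EI) = 41.67/EI.
Compatibility at E: δ_0 − R_E·δ_{EE} = 0, so R_E = 3421/41.67 = 82.1 kip.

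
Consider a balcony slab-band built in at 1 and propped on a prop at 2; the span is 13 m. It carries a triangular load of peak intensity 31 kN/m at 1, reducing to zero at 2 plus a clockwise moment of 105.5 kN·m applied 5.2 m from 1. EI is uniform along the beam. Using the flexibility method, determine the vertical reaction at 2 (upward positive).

Release the roller at 2. Primary structure: cantilever fixed at 1.
Free-end deflection of the primary structure under the applied loading (downward +):
  triangular load, peak 31 at the fixed end: w₀L⁴/(30EI) = 29513/EI
  clockwise couple 105.5 at a = 5.2: M₀a(2L − a)/(2EI) = 5705/EI
  δ_0 = 35218/EI
Flexibility coefficient — unit upward force at 2: δ_{22} = L³/(3EI) = 732.3/EI.
The prop prevents deflection at 2: R_2 = δ_0/δ_{22} = 35218/732.3 = 48.09 kN.

R_2 = 48.09 kN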